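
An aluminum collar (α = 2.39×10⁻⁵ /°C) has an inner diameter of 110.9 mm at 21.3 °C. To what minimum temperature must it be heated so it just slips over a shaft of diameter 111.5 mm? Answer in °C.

Required Δd = 111.5 − 110.9 = 0.6 mm
Δd = αd₀ΔT ⇒ ΔT = Δd/(αd₀) = 0.6 / (2.39×10⁻⁵ × 110.9) = 226.37 K
T_min = 21.3 + 226.37 = 247.67 °C

T = 248 °C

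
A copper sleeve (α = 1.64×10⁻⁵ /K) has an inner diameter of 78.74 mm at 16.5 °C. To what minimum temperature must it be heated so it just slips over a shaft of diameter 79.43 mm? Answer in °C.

T = 551 °C

Required Δd = 79.43 − 78.74 = 0.69 mm
Δd = αd₀ΔT ⇒ ΔT = Δd/(αd₀) = 0.69 / (1.64×10⁻⁵ × 78.74) = 534.33 K
T_min = 16.5 + 534.33 = 550.83 °C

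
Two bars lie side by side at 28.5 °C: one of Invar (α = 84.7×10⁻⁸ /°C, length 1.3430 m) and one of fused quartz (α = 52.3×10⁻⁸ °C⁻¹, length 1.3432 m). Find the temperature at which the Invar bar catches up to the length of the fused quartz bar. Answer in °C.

L₁(1 + α₁ΔT) = L₂(1 + α₂ΔT) ⇒ ΔT = (L₂ − L₁)/(α₁L₁ − α₂L₂)
L₂ − L₁ = 1.3432 − 1.3430 = 2.00×10⁻⁴ m
α₁L₁ − α₂L₂ = 84.7×10⁻⁸×1.3430 − 52.3×10⁻⁸×1.3432 = 4.350274×10⁻⁷ m/K
ΔT = 2.00×10⁻⁴ / 4.350274×10⁻⁷ = 459.741 K
T = 28.5 + 459.741 = 488.241 °C

T = 488.2 °C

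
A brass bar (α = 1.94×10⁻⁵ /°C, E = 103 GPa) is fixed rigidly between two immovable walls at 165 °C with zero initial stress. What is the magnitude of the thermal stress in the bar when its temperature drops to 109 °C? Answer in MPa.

σ = 112 MPa

Fully constrained: the free strain ε = αΔT is blocked, so σ = Eε = EαΔT.
|ΔT| = 56 K
σ = 103×10⁹ × 1.94×10⁻⁵ × 56 = 1.12×10⁸ Pa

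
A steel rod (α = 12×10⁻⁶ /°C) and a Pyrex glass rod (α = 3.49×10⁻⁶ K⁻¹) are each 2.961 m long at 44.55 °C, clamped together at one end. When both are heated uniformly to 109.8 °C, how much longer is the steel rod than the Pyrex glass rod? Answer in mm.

ΔT = 65.25 K
steel: ΔL = 12×10⁻⁶ × 2.961 m × 65.25 = 2.3185×10⁻³ m = 2.3185 mm
Pyrex glass: ΔL = 3.49×10⁻⁶ × 2.961 m × 65.25 = 6.7429×10⁻⁴ m = 0.67429 mm
difference = 2.3185 − 0.67429 = 1.64421 mm

1.64 mm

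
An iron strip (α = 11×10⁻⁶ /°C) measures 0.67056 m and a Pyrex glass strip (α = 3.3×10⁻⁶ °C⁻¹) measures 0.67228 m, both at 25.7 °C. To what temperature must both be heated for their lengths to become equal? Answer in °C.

T = 359.2 °C

L₁(1 + α₁ΔT) = L₂(1 + α₂ΔT) ⇒ ΔT = (L₂ − L₁)/(α₁L₁ − α₂L₂)
L₂ − L₁ = 0.67228 − 0.67056 = 1.72×10⁻³ m
α₁L₁ − α₂L₂ = 11×10⁻⁶×0.67056 − 3.3×10⁻⁶×0.67228 = 5.157636×10⁻⁶ m/K
ΔT = 1.72×10⁻³ / 5.157636×10⁻⁶ = 333.486 K
T = 25.7 + 333.486 = 359.186 °C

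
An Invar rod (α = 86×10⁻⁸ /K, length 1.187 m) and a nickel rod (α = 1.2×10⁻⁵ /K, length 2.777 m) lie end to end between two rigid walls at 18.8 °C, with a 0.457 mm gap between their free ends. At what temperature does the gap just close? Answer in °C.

Gap closes when ΔL₁ + ΔL₂ = 0.457 mm = 4.57×10⁻⁴ m
(α₁L₁ + α₂L₂)ΔT = g
α₁L₁ + α₂L₂ = 86×10⁻⁸×1.187 + 1.2×10⁻⁵×2.777 = 3.434482×10⁻⁵ m/K
ΔT = 4.57×10⁻⁴ / 3.434482×10⁻⁵ = 13.306 K
T = 18.8 + 13.306 = 32.106 °C

T = 32.1 °C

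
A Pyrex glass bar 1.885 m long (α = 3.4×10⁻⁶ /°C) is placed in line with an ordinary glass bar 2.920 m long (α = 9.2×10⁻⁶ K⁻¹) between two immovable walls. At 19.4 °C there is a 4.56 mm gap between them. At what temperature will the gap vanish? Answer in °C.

T = 156 °C

Gap closes when ΔL₁ + ΔL₂ = 4.56 mm = 4.56×10⁻³ m
(α₁L₁ + α₂L₂)ΔT = g
α₁L₁ + α₂L₂ = 3.4×10⁻⁶×1.885 + 9.2×10⁻⁶×2.920 = 3.3273×10⁻⁵ m/K
ΔT = 4.56×10⁻³ / 3.3273×10⁻⁵ = 137.05 K
T = 19.4 + 137.05 = 156.45 °C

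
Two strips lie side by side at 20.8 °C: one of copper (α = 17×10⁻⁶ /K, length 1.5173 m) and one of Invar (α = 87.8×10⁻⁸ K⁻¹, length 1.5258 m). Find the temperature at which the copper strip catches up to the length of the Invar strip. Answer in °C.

Equal length when α₁L₁ΔT − α₂L₂ΔT = L₂ − L₁ = 8.50×10⁻³ m
α₁L₁ = 2.57941×10⁻⁵, α₂L₂ = 1.3396524×10⁻⁶ → Δ(αL) = 2.44544476×10⁻⁵ m/K
ΔT = 8.50×10⁻³ / 2.44544476×10⁻⁵ = 347.585 K, so T = 20.8 + 347.585 = 368.385 °C

T = 368.4 °C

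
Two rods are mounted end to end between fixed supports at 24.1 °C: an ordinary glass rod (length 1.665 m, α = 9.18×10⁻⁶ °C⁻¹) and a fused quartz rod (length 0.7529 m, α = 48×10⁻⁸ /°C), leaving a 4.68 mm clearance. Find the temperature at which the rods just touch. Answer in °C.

α₁L₁ = 1.52847×10⁻⁵ m/K, α₂L₂ = 3.61392×10⁻⁷ m/K → total 1.5646092×10⁻⁵ m/K
ΔT = g/(α₁L₁+α₂L₂) = 4.68×10⁻³ / 1.5646092×10⁻⁵ = 299.12 K
T = 24.1 + 299.12 = 323.22 °C

T = 323 °C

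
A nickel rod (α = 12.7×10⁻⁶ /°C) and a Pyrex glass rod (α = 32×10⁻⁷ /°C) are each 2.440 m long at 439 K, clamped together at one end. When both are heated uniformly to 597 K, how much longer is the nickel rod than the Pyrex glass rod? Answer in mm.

3.66 mm

ΔT = 158 K
nickel: ΔL = 12.7×10⁻⁶ × 2.440 m × 158 = 4.8961×10⁻³ m = 4.8961 mm
Pyrex glass: ΔL = 32×10⁻⁷ × 2.440 m × 158 = 1.2337×10⁻³ m = 1.2337 mm
difference = 4.8961 − 1.2337 = 3.6624 mm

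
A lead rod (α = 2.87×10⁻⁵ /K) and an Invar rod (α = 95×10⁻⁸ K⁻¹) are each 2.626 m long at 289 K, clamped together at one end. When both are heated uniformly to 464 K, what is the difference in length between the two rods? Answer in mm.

ΔT = 175 K
lead: ΔL = 2.87×10⁻⁵ × 2.626 m × 175 = 1.3189×10⁻² m = 13.189 mm
Invar: ΔL = 95×10⁻⁸ × 2.626 m × 175 = 4.3657×10⁻⁴ m = 0.43657 mm
difference = 13.189 − 0.43657 = 12.75243 mm

12.8 mm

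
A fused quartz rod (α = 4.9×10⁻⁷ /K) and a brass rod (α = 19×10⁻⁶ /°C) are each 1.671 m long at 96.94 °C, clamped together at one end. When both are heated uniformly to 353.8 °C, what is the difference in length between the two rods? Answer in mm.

7.94 mm

ΔT = 256.86 K
fused quartz: ΔL = 4.9×10⁻⁷ × 1.671 m × 256.86 = 2.1031×10⁻⁴ m = 0.21031 mm
brass: ΔL = 19×10⁻⁶ × 1.671 m × 256.86 = 8.1550×10⁻³ m = 8.1550 mm
difference = 8.1550 − 0.21031 = 7.94469 mm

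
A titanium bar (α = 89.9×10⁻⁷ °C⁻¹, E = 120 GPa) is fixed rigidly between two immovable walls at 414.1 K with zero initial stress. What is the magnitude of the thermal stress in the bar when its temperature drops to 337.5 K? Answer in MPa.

Fully constrained: the free strain ε = αΔT is blocked, so σ = Eε = EαΔT.
|ΔT| = 76.6 K
σ = 120×10⁹ × 89.9×10⁻⁷ × 76.6 = 8.26×10⁷ Pa

σ = 82.6 MPa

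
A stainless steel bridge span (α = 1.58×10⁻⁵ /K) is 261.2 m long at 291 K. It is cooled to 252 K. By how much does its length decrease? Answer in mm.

|ΔT| = |252 − 291| = 39 K
ΔL = αL₀ΔT = (1.58×10⁻⁵)(261.2)(39) = 1.61×10⁻¹ m

ΔL = 161 mm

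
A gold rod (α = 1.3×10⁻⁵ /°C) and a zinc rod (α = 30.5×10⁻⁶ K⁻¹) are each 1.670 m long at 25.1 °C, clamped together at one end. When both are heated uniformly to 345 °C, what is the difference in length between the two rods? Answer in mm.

9.35 mm

ΔT = 319.9 K
gold: ΔL = 1.3×10⁻⁵ × 1.670 m × 319.9 = 6.9450×10⁻³ m = 6.9450 mm
zinc: ΔL = 30.5×10⁻⁶ × 1.670 m × 319.9 = 1.6294×10⁻² m = 16.294 mm
difference = 16.294 − 6.9450 = 9.349 mm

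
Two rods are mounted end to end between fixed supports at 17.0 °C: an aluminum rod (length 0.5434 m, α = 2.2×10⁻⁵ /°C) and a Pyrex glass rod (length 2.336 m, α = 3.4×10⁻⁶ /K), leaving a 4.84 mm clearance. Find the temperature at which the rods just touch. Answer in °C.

α₁L₁ = 1.19548×10⁻⁵ m/K, α₂L₂ = 7.9424×10⁻⁶ m/K → total 1.98972×10⁻⁵ m/K
ΔT = g/(α₁L₁+α₂L₂) = 4.84×10⁻³ / 1.98972×10⁻⁵ = 243.25 K
T = 17.0 + 243.25 = 260.25 °C

T = 260 °C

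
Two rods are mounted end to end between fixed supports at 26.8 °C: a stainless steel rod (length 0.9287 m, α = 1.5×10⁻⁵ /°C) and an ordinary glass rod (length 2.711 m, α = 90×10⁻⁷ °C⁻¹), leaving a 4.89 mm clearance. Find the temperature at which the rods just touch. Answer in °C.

α₁L₁ = 1.39305×10⁻⁵ m/K, α₂L₂ = 2.4399×10⁻⁵ m/K → total 3.83295×10⁻⁵ m/K
ΔT = g/(α₁L₁+α₂L₂) = 4.89×10⁻³ / 3.83295×10⁻⁵ = 127.58 K
T = 26.8 + 127.58 = 154.38 °C

T = 154 °C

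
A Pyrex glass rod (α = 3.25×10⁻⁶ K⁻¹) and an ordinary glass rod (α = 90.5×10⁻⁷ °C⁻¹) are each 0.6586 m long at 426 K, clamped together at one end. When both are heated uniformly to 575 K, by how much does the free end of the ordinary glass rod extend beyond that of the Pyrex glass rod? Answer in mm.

0.569 mm

ΔT = 149 K
Pyrex glass: ΔL = 3.25×10⁻⁶ × 0.6586 m × 149 = 3.1893×10⁻⁴ m = 0.31893 mm
ordinary glass: ΔL = 90.5×10⁻⁷ × 0.6586 m × 149 = 8.8809×10⁻⁴ m = 0.88809 mm
difference = 0.88809 − 0.31893 = 0.56916 mm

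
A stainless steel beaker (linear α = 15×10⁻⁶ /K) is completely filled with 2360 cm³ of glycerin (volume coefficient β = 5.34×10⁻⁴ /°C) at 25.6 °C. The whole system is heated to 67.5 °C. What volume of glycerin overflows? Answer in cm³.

The beaker also expands: β_container ≈ 3α = 4.5×10⁻⁵ /K
Net overflow = V₀(β_liq − 3α_cont)ΔT
β − 3α = 5.34×10⁻⁴ − 4.5×10⁻⁵ = 4.89×10⁻⁴ /K; ΔT = 41.9 K
ΔV = 2360 × 4.89×10⁻⁴ × 41.9 = 48.4 cm³

48.4 cm³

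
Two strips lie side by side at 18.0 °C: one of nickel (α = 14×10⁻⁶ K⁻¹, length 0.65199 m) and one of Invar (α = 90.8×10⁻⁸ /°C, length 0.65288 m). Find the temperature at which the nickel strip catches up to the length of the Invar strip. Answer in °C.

L₁(1 + α₁ΔT) = L₂(1 + α₂ΔT) ⇒ ΔT = (L₂ − L₁)/(α₁L₁ − α₂L₂)
L₂ − L₁ = 0.65288 − 0.65199 = 8.90×10⁻⁴ m
α₁L₁ − α₂L₂ = 14×10⁻⁶×0.65199 − 90.8×10⁻⁸×0.65288 = 8.53504496×10⁻⁶ m/K
ΔT = 8.90×10⁻⁴ / 8.53504496×10⁻⁶ = 104.276 K
T = 18.0 + 104.276 = 122.276 °C

T = 122.3 °C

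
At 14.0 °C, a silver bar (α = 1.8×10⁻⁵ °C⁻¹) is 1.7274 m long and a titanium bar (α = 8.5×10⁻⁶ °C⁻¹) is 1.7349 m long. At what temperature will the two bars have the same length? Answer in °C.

L₁(1 + α₁ΔT) = L₂(1 + α₂ΔT) ⇒ ΔT = (L₂ − L₁)/(α₁L₁ − α₂L₂)
L₂ − L₁ = 1.7349 − 1.7274 = 7.50×10⁻³ m
α₁L₁ − α₂L₂ = 1.8×10⁻⁵×1.7274 − 8.5×10⁻⁶×1.7349 = 1.634655×10⁻⁵ m/K
ΔT = 7.50×10⁻³ / 1.634655×10⁻⁵ = 458.812 K
T = 14.0 + 458.812 = 472.812 °C

T = 472.8 °C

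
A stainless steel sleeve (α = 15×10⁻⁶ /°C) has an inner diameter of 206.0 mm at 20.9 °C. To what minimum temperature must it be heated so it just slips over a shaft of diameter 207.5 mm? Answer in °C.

Required Δd = 207.5 − 206.0 = 1.5 mm
Δd = αd₀ΔT ⇒ ΔT = Δd/(αd₀) = 1.5 / (15×10⁻⁶ × 206.0) = 485.44 K
T_min = 20.9 + 485.44 = 506.34 °C

T = 506 °C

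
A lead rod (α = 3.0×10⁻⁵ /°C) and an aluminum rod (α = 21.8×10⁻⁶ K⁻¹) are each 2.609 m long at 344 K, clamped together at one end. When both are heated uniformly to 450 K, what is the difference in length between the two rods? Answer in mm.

ΔT = 106 K
lead: ΔL = 3.0×10⁻⁵ × 2.609 m × 106 = 8.2966×10⁻³ m = 8.2966 mm
aluminum: ΔL = 21.8×10⁻⁶ × 2.609 m × 106 = 6.0289×10⁻³ m = 6.0289 mm
difference = 8.2966 − 6.0289 = 2.2677 mm

2.27 mm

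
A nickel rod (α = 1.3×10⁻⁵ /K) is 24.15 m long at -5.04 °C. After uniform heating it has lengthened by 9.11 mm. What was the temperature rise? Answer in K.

ΔL = αL₀ΔT ⇒ ΔT = ΔL / (αL₀)
ΔT = 9.11×10⁻³ m / (1.3×10⁻⁵ × 24.15 m) = 29.017 K

ΔT = 29.0 K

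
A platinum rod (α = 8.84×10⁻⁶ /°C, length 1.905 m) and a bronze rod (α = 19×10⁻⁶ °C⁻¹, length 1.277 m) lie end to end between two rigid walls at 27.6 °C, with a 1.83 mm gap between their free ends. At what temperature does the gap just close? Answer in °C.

T = 72.1 °C

α₁L₁ = 1.68402×10⁻⁵ m/K, α₂L₂ = 2.4263×10⁻⁵ m/K → total 4.11032×10⁻⁵ m/K
ΔT = g/(α₁L₁+α₂L₂) = 1.83×10⁻³ / 4.11032×10⁻⁵ = 44.522 K
T = 27.6 + 44.522 = 72.122 °C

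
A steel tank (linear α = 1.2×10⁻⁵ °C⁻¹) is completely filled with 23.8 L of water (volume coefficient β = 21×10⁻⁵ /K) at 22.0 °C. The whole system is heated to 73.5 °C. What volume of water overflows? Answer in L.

0.213 L

The tank also expands: β_container ≈ 3α = 3.6×10⁻⁵ /K
Net overflow = V₀(β_liq − 3α_cont)ΔT
β − 3α = 2.10×10⁻⁴ − 3.6×10⁻⁵ = 1.74×10⁻⁴ /K; ΔT = 51.5 K
ΔV = 23.8 × 1.74×10⁻⁴ × 51.5 = 0.213 L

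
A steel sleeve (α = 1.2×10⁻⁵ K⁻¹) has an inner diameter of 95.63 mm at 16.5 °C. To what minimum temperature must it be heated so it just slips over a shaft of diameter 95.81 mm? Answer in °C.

Required Δd = 95.81 − 95.63 = 0.18 mm
Δd = αd₀ΔT ⇒ ΔT = Δd/(αd₀) = 0.18 / (1.2×10⁻⁵ × 95.63) = 156.85 K
T_min = 16.5 + 156.85 = 173.35 °C

T = 173 °C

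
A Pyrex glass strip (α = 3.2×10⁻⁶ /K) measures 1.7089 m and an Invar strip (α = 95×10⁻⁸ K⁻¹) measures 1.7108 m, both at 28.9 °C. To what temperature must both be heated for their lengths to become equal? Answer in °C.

Equal length when α₁L₁ΔT − α₂L₂ΔT = L₂ − L₁ = 1.90×10⁻³ m
α₁L₁ = 5.46848×10⁻⁶, α₂L₂ = 1.62526×10⁻⁶ → Δ(αL) = 3.84322×10⁻⁶ m/K
ΔT = 1.90×10⁻³ / 3.84322×10⁻⁶ = 494.377 K, so T = 28.9 + 494.377 = 523.277 °C

T = 523.3 °C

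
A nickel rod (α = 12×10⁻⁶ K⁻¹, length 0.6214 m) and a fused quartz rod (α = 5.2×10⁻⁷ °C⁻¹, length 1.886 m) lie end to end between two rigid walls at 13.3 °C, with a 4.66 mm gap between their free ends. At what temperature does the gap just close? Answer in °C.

T = 566 °C

Gap closes when ΔL₁ + ΔL₂ = 4.66 mm = 4.66×10⁻³ m
(α₁L₁ + α₂L₂)ΔT = g
α₁L₁ + α₂L₂ = 12×10⁻⁶×0.6214 + 5.2×10⁻⁷×1.886 = 8.43752×10⁻⁶ m/K
ΔT = 4.66×10⁻³ / 8.43752×10⁻⁶ = 552.29 K
T = 13.3 + 552.29 = 565.59 °C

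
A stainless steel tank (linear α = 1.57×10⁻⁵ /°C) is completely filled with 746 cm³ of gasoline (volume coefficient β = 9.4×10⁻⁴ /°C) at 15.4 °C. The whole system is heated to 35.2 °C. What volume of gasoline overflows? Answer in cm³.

The tank also expands: β_container ≈ 3α = 4.71×10⁻⁵ /K
Net overflow = V₀(β_liq − 3α_cont)ΔT
β − 3α = 9.40×10⁻⁴ − 4.71×10⁻⁵ = 8.929×10⁻⁴ /K; ΔT = 19.8 K
ΔV = 746 × 8.929×10⁻⁴ × 19.8 = 13.2 cm³

13.2 cm³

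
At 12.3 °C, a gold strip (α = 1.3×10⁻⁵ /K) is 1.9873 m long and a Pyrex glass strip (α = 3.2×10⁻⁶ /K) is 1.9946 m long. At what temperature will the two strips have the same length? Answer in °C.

T = 387.6 °C

L₁(1 + α₁ΔT) = L₂(1 + α₂ΔT) ⇒ ΔT = (L₂ − L₁)/(α₁L₁ − α₂L₂)
L₂ − L₁ = 1.9946 − 1.9873 = 7.30×10⁻³ m
α₁L₁ − α₂L₂ = 1.3×10⁻⁵×1.9873 − 3.2×10⁻⁶×1.9946 = 1.945218×10⁻⁵ m/K
ΔT = 7.30×10⁻³ / 1.945218×10⁻⁵ = 375.279 K
T = 12.3 + 375.279 = 387.579 °C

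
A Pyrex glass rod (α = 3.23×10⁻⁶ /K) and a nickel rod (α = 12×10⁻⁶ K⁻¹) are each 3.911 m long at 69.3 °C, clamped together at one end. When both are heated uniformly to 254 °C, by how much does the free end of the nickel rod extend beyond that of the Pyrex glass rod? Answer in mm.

ΔT = 184.7 K
Pyrex glass: ΔL = 3.23×10⁻⁶ × 3.911 m × 184.7 = 2.3332×10⁻³ m = 2.3332 mm
nickel: ΔL = 12×10⁻⁶ × 3.911 m × 184.7 = 8.6683×10⁻³ m = 8.6683 mm
difference = 8.6683 − 2.3332 = 6.3351 mm

6.34 mm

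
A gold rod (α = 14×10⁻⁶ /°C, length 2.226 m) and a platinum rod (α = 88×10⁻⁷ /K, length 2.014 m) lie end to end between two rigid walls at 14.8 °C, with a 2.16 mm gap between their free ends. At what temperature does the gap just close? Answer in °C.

Gap closes when ΔL₁ + ΔL₂ = 2.16 mm = 2.16×10⁻³ m
(α₁L₁ + α₂L₂)ΔT = g
α₁L₁ + α₂L₂ = 14×10⁻⁶×2.226 + 88×10⁻⁷×2.014 = 4.88872×10⁻⁵ m/K
ΔT = 2.16×10⁻³ / 4.88872×10⁻⁵ = 44.183 K
T = 14.8 + 44.183 = 58.983 °C

T = 59.0 °C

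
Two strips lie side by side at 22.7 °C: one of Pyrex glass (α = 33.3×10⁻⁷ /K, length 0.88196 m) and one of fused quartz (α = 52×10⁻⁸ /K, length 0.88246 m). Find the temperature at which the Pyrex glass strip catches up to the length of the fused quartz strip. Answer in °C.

Equal length when α₁L₁ΔT − α₂L₂ΔT = L₂ − L₁ = 5.00×10⁻⁴ m
α₁L₁ = 2.9369268×10⁻⁶, α₂L₂ = 4.588792×10⁻⁷ → Δ(αL) = 2.4780476×10⁻⁶ m/K
ΔT = 5.00×10⁻⁴ / 2.4780476×10⁻⁶ = 201.772 K, so T = 22.7 + 201.772 = 224.472 °C

T = 224.5 °C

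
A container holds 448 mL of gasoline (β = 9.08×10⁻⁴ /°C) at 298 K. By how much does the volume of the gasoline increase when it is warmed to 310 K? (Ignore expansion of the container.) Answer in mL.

|ΔT| = |310 − 298| = 12 K
ΔV = βV₀ΔT = (9.08×10⁻⁴)(448)(12) = 4.88 mL

ΔV = 4.88 mL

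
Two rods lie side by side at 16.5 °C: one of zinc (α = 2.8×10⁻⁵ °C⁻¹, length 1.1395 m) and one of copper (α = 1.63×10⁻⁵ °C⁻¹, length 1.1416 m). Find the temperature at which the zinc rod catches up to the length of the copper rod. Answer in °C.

Equal length when α₁L₁ΔT − α₂L₂ΔT = L₂ − L₁ = 2.10×10⁻³ m
α₁L₁ = 3.1906×10⁻⁵, α₂L₂ = 1.860808×10⁻⁵ → Δ(αL) = 1.329792×10⁻⁵ m/K
ΔT = 2.10×10⁻³ / 1.329792×10⁻⁵ = 157.919 K, so T = 16.5 + 157.919 = 174.419 °C

T = 174.4 °C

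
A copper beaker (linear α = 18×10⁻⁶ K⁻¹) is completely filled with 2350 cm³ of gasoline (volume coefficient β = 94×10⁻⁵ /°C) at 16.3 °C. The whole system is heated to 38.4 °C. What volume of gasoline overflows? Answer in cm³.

46.0 cm³

The beaker also expands: β_container ≈ 3α = 5.4×10⁻⁵ /K
Net overflow = V₀(β_liq − 3α_cont)ΔT
β − 3α = 9.40×10⁻⁴ − 5.4×10⁻⁵ = 8.86×10⁻⁴ /K; ΔT = 22.1 K
ΔV = 2350 × 8.86×10⁻⁴ × 22.1 = 46.0 cm³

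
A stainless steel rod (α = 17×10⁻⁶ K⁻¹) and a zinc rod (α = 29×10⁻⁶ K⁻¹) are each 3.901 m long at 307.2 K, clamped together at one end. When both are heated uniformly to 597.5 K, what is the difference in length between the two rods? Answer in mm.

ΔT = 290.3 K
stainless steel: ΔL = 17×10⁻⁶ × 3.901 m × 290.3 = 1.9252×10⁻² m = 19.252 mm
zinc: ΔL = 29×10⁻⁶ × 3.901 m × 290.3 = 3.2841×10⁻² m = 32.841 mm
difference = 32.841 − 19.252 = 13.589 mm

13.6 mm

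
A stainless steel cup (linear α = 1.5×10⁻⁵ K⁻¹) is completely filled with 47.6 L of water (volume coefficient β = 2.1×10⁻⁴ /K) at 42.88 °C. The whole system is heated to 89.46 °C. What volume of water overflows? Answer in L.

0.366 L

The cup also expands: β_container ≈ 3α = 4.5×10⁻⁵ /K
Net overflow = V₀(β_liq − 3α_cont)ΔT
β − 3α = 2.10×10⁻⁴ − 4.5×10⁻⁵ = 1.65×10⁻⁴ /K; ΔT = 46.58 K
ΔV = 47.6 × 1.65×10⁻⁴ × 46.58 = 0.366 L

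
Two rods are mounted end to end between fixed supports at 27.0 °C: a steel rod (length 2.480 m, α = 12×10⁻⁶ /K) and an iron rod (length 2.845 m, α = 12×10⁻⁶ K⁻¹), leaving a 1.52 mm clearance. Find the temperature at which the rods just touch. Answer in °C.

T = 50.8 °C

Gap closes when ΔL₁ + ΔL₂ = 1.52 mm = 1.52×10⁻³ m
(α₁L₁ + α₂L₂)ΔT = g
α₁L₁ + α₂L₂ = 12×10⁻⁶×2.480 + 12×10⁻⁶×2.845 = 6.39×10⁻⁵ m/K
ΔT = 1.52×10⁻³ / 6.39×10⁻⁵ = 23.787 K
T = 27.0 + 23.787 = 50.787 °C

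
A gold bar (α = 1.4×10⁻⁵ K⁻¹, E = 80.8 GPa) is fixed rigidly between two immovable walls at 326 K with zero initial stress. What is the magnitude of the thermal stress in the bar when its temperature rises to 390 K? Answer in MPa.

Fully constrained: the free strain ε = αΔT is blocked, so σ = Eε = EαΔT.
|ΔT| = 64 K
σ = 80.8×10⁹ × 1.4×10⁻⁵ × 64 = 7.24×10⁷ Pa

σ = 72.4 MPa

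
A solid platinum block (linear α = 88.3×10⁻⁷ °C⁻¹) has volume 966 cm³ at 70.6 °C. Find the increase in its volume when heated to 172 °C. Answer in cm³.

Isotropic solid: β ≈ 3α = 2.6×10⁻⁵ /K; ΔT = 101.4 K
ΔV = 3αV₀ΔT = 3(88.3×10⁻⁷)(966)(101.4) = 2.59 cm³

ΔV = 2.59 cm³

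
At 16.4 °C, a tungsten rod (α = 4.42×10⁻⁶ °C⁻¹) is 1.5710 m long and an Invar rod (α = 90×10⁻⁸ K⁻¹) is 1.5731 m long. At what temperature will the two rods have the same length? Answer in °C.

T = 396.3 °C

Equal length when α₁L₁ΔT − α₂L₂ΔT = L₂ − L₁ = 2.10×10⁻³ m
α₁L₁ = 6.94382×10⁻⁶, α₂L₂ = 1.41579×10⁻⁶ → Δ(αL) = 5.52803×10⁻⁶ m/K
ΔT = 2.10×10⁻³ / 5.52803×10⁻⁶ = 379.882 K, so T = 16.4 + 379.882 = 396.282 °C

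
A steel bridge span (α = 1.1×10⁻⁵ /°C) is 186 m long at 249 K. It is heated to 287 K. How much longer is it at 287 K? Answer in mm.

|ΔT| = |287 − 249| = 38 K
ΔL = αL₀ΔT = (1.1×10⁻⁵)(186)(38) = 7.77×10⁻² m

ΔL = 77.7 mm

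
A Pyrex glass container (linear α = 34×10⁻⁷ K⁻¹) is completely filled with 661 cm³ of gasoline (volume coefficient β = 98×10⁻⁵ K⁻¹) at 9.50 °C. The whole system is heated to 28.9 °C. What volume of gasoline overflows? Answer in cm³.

The container also expands: β_container ≈ 3α = 1.02×10⁻⁵ /K
Net overflow = V₀(β_liq − 3α_cont)ΔT
β − 3α = 9.80×10⁻⁴ − 1.02×10⁻⁵ = 9.698×10⁻⁴ /K; ΔT = 19.40 K
ΔV = 661 × 9.698×10⁻⁴ × 19.40 = 12.4 cm³

12.4 cm³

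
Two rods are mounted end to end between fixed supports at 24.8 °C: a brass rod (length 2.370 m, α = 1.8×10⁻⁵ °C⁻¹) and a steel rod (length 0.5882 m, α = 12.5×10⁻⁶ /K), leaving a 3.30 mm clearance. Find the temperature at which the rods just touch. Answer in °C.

Gap closes when ΔL₁ + ΔL₂ = 3.30 mm = 3.30×10⁻³ m
(α₁L₁ + α₂L₂)ΔT = g
α₁L₁ + α₂L₂ = 1.8×10⁻⁵×2.370 + 12.5×10⁻⁶×0.5882 = 5.00125×10⁻⁵ m/K
ΔT = 3.30×10⁻³ / 5.00125×10⁻⁵ = 65.984 K
T = 24.8 + 65.984 = 90.784 °C

T = 90.8 °C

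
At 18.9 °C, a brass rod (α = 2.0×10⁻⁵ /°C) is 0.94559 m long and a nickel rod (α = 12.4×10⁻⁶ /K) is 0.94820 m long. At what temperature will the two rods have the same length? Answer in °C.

T = 383.7 °C

Equal length when α₁L₁ΔT − α₂L₂ΔT = L₂ − L₁ = 2.61×10⁻³ m
α₁L₁ = 1.89118×10⁻⁵, α₂L₂ = 1.175768×10⁻⁵ → Δ(αL) = 7.15412×10⁻⁶ m/K
ΔT = 2.61×10⁻³ / 7.15412×10⁻⁶ = 364.825 K, so T = 18.9 + 364.825 = 383.725 °C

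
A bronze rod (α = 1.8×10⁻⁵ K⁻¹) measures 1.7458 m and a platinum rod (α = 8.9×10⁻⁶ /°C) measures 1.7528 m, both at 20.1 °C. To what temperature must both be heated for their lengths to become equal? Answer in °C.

Equal length when α₁L₁ΔT − α₂L₂ΔT = L₂ − L₁ = 7.00×10⁻³ m
α₁L₁ = 3.14244×10⁻⁵, α₂L₂ = 1.559992×10⁻⁵ → Δ(αL) = 1.582448×10⁻⁵ m/K
ΔT = 7.00×10⁻³ / 1.582448×10⁻⁵ = 442.353 K, so T = 20.1 + 442.353 = 462.453 °C

T = 462.5 °C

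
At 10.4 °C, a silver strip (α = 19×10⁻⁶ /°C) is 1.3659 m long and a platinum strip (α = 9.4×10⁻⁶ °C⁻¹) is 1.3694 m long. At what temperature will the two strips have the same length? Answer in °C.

Equal length when α₁L₁ΔT − α₂L₂ΔT = L₂ − L₁ = 3.50×10⁻³ m
α₁L₁ = 2.59521×10⁻⁵, α₂L₂ = 1.287236×10⁻⁵ → Δ(αL) = 1.307974×10⁻⁵ m/K
ΔT = 3.50×10⁻³ / 1.307974×10⁻⁵ = 267.589 K, so T = 10.4 + 267.589 = 277.989 °C

T = 278.0 °C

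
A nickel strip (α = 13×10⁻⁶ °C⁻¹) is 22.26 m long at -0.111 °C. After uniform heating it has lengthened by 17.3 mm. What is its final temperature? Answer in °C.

T = 59.7 °C

ΔL = αL₀ΔT ⇒ ΔT = ΔL / (αL₀)
ΔT = 17.3×10⁻³ m / (13×10⁻⁶ × 22.26 m) = 59.783 K
T = -0.111 + 59.783 = 59.672 °C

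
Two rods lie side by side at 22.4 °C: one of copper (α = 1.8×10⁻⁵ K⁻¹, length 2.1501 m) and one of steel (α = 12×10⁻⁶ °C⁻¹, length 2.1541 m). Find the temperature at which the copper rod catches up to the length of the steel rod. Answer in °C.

T = 333.6 °C

L₁(1 + α₁ΔT) = L₂(1 + α₂ΔT) ⇒ ΔT = (L₂ − L₁)/(α₁L₁ − α₂L₂)
L₂ − L₁ = 2.1541 − 2.1501 = 4.00×10⁻³ m
α₁L₁ − α₂L₂ = 1.8×10⁻⁵×2.1501 − 12×10⁻⁶×2.1541 = 1.28526×10⁻⁵ m/K
ΔT = 4.00×10⁻³ / 1.28526×10⁻⁵ = 311.221 K
T = 22.4 + 311.221 = 333.621 °C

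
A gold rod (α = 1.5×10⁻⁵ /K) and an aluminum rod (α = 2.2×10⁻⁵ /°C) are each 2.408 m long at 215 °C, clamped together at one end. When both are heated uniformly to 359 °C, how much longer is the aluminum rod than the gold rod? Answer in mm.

2.43 mm

ΔT = 144 K
gold: ΔL = 1.5×10⁻⁵ × 2.408 m × 144 = 5.2013×10⁻³ m = 5.2013 mm
aluminum: ΔL = 2.2×10⁻⁵ × 2.408 m × 144 = 7.6285×10⁻³ m = 7.6285 mm
difference = 7.6285 − 5.2013 = 2.4272 mm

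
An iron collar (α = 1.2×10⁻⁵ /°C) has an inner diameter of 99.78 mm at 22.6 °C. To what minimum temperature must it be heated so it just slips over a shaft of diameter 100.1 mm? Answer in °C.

T = 290 °C

Required Δd = 100.1 − 99.78 = 0.32 mm
Δd = αd₀ΔT ⇒ ΔT = Δd/(αd₀) = 0.32 / (1.2×10⁻⁵ × 99.78) = 267.25 K
T_min = 22.6 + 267.25 = 289.85 °C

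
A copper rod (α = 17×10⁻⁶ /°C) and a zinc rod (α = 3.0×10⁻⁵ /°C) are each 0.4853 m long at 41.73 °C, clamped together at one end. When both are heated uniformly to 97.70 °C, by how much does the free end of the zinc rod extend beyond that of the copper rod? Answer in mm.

0.353 mm

ΔT = 55.97 K
copper: ΔL = 17×10⁻⁶ × 0.4853 m × 55.97 = 4.6176×10⁻⁴ m = 0.46176 mm
zinc: ΔL = 3.0×10⁻⁵ × 0.4853 m × 55.97 = 8.1487×10⁻⁴ m = 0.81487 mm
difference = 0.81487 − 0.46176 = 0.35311 mm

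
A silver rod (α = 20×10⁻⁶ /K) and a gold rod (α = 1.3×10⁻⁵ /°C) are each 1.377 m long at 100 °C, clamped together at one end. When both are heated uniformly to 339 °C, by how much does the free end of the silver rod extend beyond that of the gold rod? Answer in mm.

2.30 mm

ΔT = 239 K
silver: ΔL = 20×10⁻⁶ × 1.377 m × 239 = 6.5821×10⁻³ m = 6.5821 mm
gold: ΔL = 1.3×10⁻⁵ × 1.377 m × 239 = 4.2783×10⁻³ m = 4.2783 mm
difference = 6.5821 − 4.2783 = 2.3038 mm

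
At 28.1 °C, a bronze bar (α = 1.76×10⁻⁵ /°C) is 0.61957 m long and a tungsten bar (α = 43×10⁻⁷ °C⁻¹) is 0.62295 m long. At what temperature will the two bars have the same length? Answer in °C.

T = 439.0 °C

Equal length when α₁L₁ΔT − α₂L₂ΔT = L₂ − L₁ = 3.38×10⁻³ m
α₁L₁ = 1.0904432×10⁻⁵, α₂L₂ = 2.678685×10⁻⁶ → Δ(αL) = 8.225747×10⁻⁶ m/K
ΔT = 3.38×10⁻³ / 8.225747×10⁻⁶ = 410.905 K, so T = 28.1 + 410.905 = 439.005 °C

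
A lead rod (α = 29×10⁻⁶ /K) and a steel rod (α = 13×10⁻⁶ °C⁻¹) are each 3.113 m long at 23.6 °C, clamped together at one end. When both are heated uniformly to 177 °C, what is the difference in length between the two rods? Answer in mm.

7.64 mm

ΔT = 153.4 K
lead: ΔL = 29×10⁻⁶ × 3.113 m × 153.4 = 1.3848×10⁻² m = 13.848 mm
steel: ΔL = 13×10⁻⁶ × 3.113 m × 153.4 = 6.2079×10⁻³ m = 6.2079 mm
difference = 13.848 − 6.2079 = 7.6401 mm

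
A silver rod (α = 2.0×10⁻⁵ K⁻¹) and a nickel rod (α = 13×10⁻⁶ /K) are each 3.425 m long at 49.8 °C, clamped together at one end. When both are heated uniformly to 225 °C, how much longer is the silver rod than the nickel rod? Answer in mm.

4.20 mm

ΔT = 175.2 K
silver: ΔL = 2.0×10⁻⁵ × 3.425 m × 175.2 = 1.2001×10⁻² m = 12.001 mm
nickel: ΔL = 13×10⁻⁶ × 3.425 m × 175.2 = 7.8008×10⁻³ m = 7.8008 mm
difference = 12.001 − 7.8008 = 4.2002 mm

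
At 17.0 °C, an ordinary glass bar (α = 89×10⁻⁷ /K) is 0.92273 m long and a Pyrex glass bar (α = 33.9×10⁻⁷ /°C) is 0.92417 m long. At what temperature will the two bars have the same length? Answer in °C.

T = 300.5 °C

Equal length when α₁L₁ΔT − α₂L₂ΔT = L₂ − L₁ = 1.44×10⁻³ m
α₁L₁ = 8.212297×10⁻⁶, α₂L₂ = 3.1329363×10⁻⁶ → Δ(αL) = 5.0793607×10⁻⁶ m/K
ΔT = 1.44×10⁻³ / 5.0793607×10⁻⁶ = 283.500 K, so T = 17.0 + 283.500 = 300.500 °C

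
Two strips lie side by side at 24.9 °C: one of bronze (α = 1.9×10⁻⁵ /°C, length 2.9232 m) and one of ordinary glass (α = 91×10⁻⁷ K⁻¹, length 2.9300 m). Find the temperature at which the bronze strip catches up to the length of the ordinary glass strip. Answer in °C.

T = 260.4 °C

L₁(1 + α₁ΔT) = L₂(1 + α₂ΔT) ⇒ ΔT = (L₂ − L₁)/(α₁L₁ − α₂L₂)
L₂ − L₁ = 2.9300 − 2.9232 = 6.80×10⁻³ m
α₁L₁ − α₂L₂ = 1.9×10⁻⁵×2.9232 − 91×10⁻⁷×2.9300 = 2.88778×10⁻⁵ m/K
ΔT = 6.80×10⁻³ / 2.88778×10⁻⁵ = 235.475 K
T = 24.9 + 235.475 = 260.375 °C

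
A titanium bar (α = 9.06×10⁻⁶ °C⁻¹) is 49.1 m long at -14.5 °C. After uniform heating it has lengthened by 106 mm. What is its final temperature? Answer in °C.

ΔL = αL₀ΔT ⇒ ΔT = ΔL / (αL₀)
ΔT = 106×10⁻³ m / (9.06×10⁻⁶ × 49.1 m) = 238.28 K
T = -14.5 + 238.28 = 223.78 °C

T = 224 °C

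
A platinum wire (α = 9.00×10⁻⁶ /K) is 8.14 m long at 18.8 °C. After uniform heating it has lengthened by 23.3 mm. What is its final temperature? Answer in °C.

ΔL = αL₀ΔT ⇒ ΔT = ΔL / (αL₀)
ΔT = 23.3×10⁻³ m / (9.00×10⁻⁶ × 8.14 m) = 318.05 K
T = 18.8 + 318.05 = 336.85 °C

T = 337 °C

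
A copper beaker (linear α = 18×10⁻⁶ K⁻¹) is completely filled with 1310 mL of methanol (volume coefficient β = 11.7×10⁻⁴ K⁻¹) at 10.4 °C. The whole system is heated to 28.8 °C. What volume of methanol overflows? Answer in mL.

The beaker also expands: β_container ≈ 3α = 5.4×10⁻⁵ /K
Net overflow = V₀(β_liq − 3α_cont)ΔT
β − 3α = 1.17×10⁻³ − 5.4×10⁻⁵ = 1.116×10⁻³ /K; ΔT = 18.4 K
ΔV = 1310 × 1.116×10⁻³ × 18.4 = 26.9 mL

26.9 mL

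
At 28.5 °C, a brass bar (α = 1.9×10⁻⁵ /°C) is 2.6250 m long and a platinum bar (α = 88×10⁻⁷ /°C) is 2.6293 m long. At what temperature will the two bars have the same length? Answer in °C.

Equal length when α₁L₁ΔT − α₂L₂ΔT = L₂ − L₁ = 4.30×10⁻³ m
α₁L₁ = 4.9875×10⁻⁵, α₂L₂ = 2.313784×10⁻⁵ → Δ(αL) = 2.673716×10⁻⁵ m/K
ΔT = 4.30×10⁻³ / 2.673716×10⁻⁵ = 160.825 K, so T = 28.5 + 160.825 = 189.325 °C

T = 189.3 °C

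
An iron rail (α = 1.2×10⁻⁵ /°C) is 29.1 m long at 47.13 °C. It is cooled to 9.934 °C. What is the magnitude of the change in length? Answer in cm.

ΔL = 1.30 cm

|ΔT| = |9.934 − 47.13| = 37.196 K
ΔL = αL₀ΔT = (1.2×10⁻⁵)(29.1)(37.196) = 1.30×10⁻² m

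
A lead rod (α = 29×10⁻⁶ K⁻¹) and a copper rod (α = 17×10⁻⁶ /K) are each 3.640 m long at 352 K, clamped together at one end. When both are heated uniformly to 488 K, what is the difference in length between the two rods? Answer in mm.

5.94 mm

ΔT = 136 K
lead: ΔL = 29×10⁻⁶ × 3.640 m × 136 = 1.4356×10⁻² m = 14.356 mm
copper: ΔL = 17×10⁻⁶ × 3.640 m × 136 = 8.4157×10⁻³ m = 8.4157 mm
difference = 14.356 − 8.4157 = 5.9403 mm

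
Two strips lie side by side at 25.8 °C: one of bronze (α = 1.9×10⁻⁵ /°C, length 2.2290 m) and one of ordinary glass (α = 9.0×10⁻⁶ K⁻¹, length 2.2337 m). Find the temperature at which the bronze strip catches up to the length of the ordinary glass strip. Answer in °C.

T = 237.1 °C

Equal length when α₁L₁ΔT − α₂L₂ΔT = L₂ − L₁ = 4.70×10⁻³ m
α₁L₁ = 4.2351×10⁻⁵, α₂L₂ = 2.01033×10⁻⁵ → Δ(αL) = 2.22477×10⁻⁵ m/K
ΔT = 4.70×10⁻³ / 2.22477×10⁻⁵ = 211.258 K, so T = 25.8 + 211.258 = 237.058 °C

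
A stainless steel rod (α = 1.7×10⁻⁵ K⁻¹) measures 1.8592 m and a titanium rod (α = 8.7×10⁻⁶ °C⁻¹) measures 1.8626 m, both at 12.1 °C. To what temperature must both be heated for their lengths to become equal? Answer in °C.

T = 232.9 °C

L₁(1 + α₁ΔT) = L₂(1 + α₂ΔT) ⇒ ΔT = (L₂ − L₁)/(α₁L₁ − α₂L₂)
L₂ − L₁ = 1.8626 − 1.8592 = 3.40×10⁻³ m
α₁L₁ − α₂L₂ = 1.7×10⁻⁵×1.8592 − 8.7×10⁻⁶×1.8626 = 1.540178×10⁻⁵ m/K
ΔT = 3.40×10⁻³ / 1.540178×10⁻⁵ = 220.754 K
T = 12.1 + 220.754 = 232.854 °C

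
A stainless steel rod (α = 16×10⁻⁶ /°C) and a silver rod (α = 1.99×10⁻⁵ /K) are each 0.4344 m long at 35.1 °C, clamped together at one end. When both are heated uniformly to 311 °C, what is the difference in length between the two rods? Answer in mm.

0.467 mm

ΔT = 275.9 K
stainless steel: ΔL = 16×10⁻⁶ × 0.4344 m × 275.9 = 1.9176×10⁻³ m = 1.9176 mm
silver: ΔL = 1.99×10⁻⁵ × 0.4344 m × 275.9 = 2.3850×10⁻³ m = 2.3850 mm
difference = 2.3850 − 1.9176 = 0.4674 mm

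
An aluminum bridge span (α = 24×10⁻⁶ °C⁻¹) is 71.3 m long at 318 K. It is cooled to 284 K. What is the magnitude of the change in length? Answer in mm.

|ΔT| = |284 − 318| = 34 K
ΔL = αL₀ΔT = (24×10⁻⁶)(71.3)(34) = 5.82×10⁻² m

ΔL = 58.2 mm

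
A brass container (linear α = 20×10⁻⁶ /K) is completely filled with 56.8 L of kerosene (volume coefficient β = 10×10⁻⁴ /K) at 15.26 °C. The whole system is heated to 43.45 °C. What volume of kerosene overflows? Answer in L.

The container also expands: β_container ≈ 3α = 6.0×10⁻⁵ /K
Net overflow = V₀(β_liq − 3α_cont)ΔT
β − 3α = 1.00×10⁻³ − 6.0×10⁻⁵ = 9.40×10⁻⁴ /K; ΔT = 28.19 K
ΔV = 56.8 × 9.40×10⁻⁴ × 28.19 = 1.51 L

1.51 L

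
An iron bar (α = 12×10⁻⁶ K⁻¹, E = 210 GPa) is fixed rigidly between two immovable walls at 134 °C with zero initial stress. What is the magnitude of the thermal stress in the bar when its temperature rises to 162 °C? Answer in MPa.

σ = 70.6 MPa

Fully constrained: the free strain ε = αΔT is blocked, so σ = Eε = EαΔT.
|ΔT| = 28 K
σ = 210×10⁹ × 12×10⁻⁶ × 28 = 7.06×10⁷ Pa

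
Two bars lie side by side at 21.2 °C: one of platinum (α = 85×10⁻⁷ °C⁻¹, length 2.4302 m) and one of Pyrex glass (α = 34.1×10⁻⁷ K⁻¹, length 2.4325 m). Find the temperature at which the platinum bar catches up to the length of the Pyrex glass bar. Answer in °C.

L₁(1 + α₁ΔT) = L₂(1 + α₂ΔT) ⇒ ΔT = (L₂ − L₁)/(α₁L₁ − α₂L₂)
L₂ − L₁ = 2.4325 − 2.4302 = 2.30×10⁻³ m
α₁L₁ − α₂L₂ = 85×10⁻⁷×2.4302 − 34.1×10⁻⁷×2.4325 = 1.2361875×10⁻⁵ m/K
ΔT = 2.30×10⁻³ / 1.2361875×10⁻⁵ = 186.056 K
T = 21.2 + 186.056 = 207.256 °C

T = 207.3 °C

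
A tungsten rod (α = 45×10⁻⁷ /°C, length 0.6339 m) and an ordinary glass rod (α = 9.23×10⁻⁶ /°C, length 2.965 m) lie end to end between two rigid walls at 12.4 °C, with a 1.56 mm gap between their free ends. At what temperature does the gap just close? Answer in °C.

T = 64.0 °C

Gap closes when ΔL₁ + ΔL₂ = 1.56 mm = 1.56×10⁻³ m
(α₁L₁ + α₂L₂)ΔT = g
α₁L₁ + α₂L₂ = 45×10⁻⁷×0.6339 + 9.23×10⁻⁶×2.965 = 3.02195×10⁻⁵ m/K
ΔT = 1.56×10⁻³ / 3.02195×10⁻⁵ = 51.622 K
T = 12.4 + 51.622 = 64.022 °C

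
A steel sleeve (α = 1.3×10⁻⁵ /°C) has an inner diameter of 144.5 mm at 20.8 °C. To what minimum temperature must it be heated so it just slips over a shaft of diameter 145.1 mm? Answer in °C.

Required Δd = 145.1 − 144.5 = 0.6 mm
Δd = αd₀ΔT ⇒ ΔT = Δd/(αd₀) = 0.6 / (1.3×10⁻⁵ × 144.5) = 319.40 K
T_min = 20.8 + 319.40 = 340.20 °C

T = 340 °C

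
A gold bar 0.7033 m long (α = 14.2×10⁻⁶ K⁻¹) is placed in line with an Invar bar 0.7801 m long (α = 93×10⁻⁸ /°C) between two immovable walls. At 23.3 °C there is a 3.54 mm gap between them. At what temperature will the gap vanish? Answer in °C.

α₁L₁ = 9.98686×10⁻⁶ m/K, α₂L₂ = 7.25493×10⁻⁷ m/K → total 1.0712353×10⁻⁵ m/K
ΔT = g/(α₁L₁+α₂L₂) = 3.54×10⁻³ / 1.0712353×10⁻⁵ = 330.46 K
T = 23.3 + 330.46 = 353.76 °C

T = 354 °C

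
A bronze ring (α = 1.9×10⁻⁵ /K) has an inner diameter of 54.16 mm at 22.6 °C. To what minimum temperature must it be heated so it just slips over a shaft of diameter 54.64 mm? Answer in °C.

T = 489 °C

Required Δd = 54.64 − 54.16 = 0.48 mm
Δd = αd₀ΔT ⇒ ΔT = Δd/(αd₀) = 0.48 / (1.9×10⁻⁵ × 54.16) = 466.45 K
T_min = 22.6 + 466.45 = 489.05 °C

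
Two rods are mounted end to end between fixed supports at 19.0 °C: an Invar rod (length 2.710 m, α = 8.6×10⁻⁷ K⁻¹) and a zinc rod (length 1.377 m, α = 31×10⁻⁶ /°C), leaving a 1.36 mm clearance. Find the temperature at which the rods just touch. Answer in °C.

T = 49.2 °C

Gap closes when ΔL₁ + ΔL₂ = 1.36 mm = 1.36×10⁻³ m
(α₁L₁ + α₂L₂)ΔT = g
α₁L₁ + α₂L₂ = 8.6×10⁻⁷×2.710 + 31×10⁻⁶×1.377 = 4.50176×10⁻⁵ m/K
ΔT = 1.36×10⁻³ / 4.50176×10⁻⁵ = 30.210 K
T = 19.0 + 30.210 = 49.210 °C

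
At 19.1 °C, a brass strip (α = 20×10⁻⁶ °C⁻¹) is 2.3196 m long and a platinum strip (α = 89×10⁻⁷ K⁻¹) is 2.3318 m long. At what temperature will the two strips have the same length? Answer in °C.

Equal length when α₁L₁ΔT − α₂L₂ΔT = L₂ − L₁ = 1.22×10⁻² m
α₁L₁ = 4.6392×10⁻⁵, α₂L₂ = 2.075302×10⁻⁵ → Δ(αL) = 2.563898×10⁻⁵ m/K
ΔT = 1.22×10⁻² / 2.563898×10⁻⁵ = 475.838 K, so T = 19.1 + 475.838 = 494.938 °C

T = 494.9 °C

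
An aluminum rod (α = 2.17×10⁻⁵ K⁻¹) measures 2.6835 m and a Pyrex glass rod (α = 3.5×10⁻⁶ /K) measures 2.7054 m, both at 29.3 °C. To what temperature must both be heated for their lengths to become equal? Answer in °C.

T = 478.4 °C

L₁(1 + α₁ΔT) = L₂(1 + α₂ΔT) ⇒ ΔT = (L₂ − L₁)/(α₁L₁ − α₂L₂)
L₂ − L₁ = 2.7054 − 2.6835 = 2.19×10⁻² m
α₁L₁ − α₂L₂ = 2.17×10⁻⁵×2.6835 − 3.5×10⁻⁶×2.7054 = 4.876305×10⁻⁵ m/K
ΔT = 2.19×10⁻² / 4.876305×10⁻⁵ = 449.111 K
T = 29.3 + 449.111 = 478.411 °C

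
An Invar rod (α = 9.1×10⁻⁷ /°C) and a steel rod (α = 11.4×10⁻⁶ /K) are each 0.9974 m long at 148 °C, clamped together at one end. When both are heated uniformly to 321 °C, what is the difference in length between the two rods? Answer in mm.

1.81 mm

ΔT = 173 K
Invar: ΔL = 9.1×10⁻⁷ × 0.9974 m × 173 = 1.5702×10⁻⁴ m = 0.15702 mm
steel: ΔL = 11.4×10⁻⁶ × 0.9974 m × 173 = 1.9671×10⁻³ m = 1.9671 mm
difference = 1.9671 − 0.15702 = 1.81008 mm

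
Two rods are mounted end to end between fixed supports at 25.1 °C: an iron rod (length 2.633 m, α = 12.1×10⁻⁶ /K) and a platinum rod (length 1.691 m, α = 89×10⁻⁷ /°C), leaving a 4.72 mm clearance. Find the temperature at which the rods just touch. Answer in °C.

α₁L₁ = 3.18593×10⁻⁵ m/K, α₂L₂ = 1.50499×10⁻⁵ m/K → total 4.69092×10⁻⁵ m/K
ΔT = g/(α₁L₁+α₂L₂) = 4.72×10⁻³ / 4.69092×10⁻⁵ = 100.62 K
T = 25.1 + 100.62 = 125.72 °C

T = 126 °C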